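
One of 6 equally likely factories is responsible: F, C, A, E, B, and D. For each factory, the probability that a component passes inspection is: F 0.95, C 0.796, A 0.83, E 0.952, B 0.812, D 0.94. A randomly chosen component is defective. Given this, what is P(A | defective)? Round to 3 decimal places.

0.236

Taking complements, P(defective | each) = F 0.05, C 0.204, A 0.17, E 0.048, B 0.188, D 0.06.
Since the prior is uniform, the posterior is proportional to the likelihood:
  F: 0.05
  C: 0.204
  A: 0.17
  E: 0.048
  B: 0.188
  D: 0.06
Total = 0.72.
P(A | evidence) = 0.17 / 0.72 ≈ 0.236.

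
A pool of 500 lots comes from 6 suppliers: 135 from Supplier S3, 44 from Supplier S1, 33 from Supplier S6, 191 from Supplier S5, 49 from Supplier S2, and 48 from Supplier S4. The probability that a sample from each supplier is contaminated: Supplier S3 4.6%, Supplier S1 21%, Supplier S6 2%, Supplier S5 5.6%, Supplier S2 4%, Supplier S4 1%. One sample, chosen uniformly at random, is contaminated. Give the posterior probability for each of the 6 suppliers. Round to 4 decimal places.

Compute prior × likelihood for every hypothesis:
  Supplier S3: 0.27 × 0.046 = 0.01242
  Supplier S1: 0.088 × 0.21 = 0.01848
  Supplier S6: 0.066 × 0.02 = 0.00132
  Supplier S5: 0.382 × 0.056 = 0.021392
  Supplier S2: 0.098 × 0.04 = 0.00392
  Supplier S4: 0.096 × 0.01 = 0.00096
Normalizing constant = 0.058492.
P(Supplier S3 | contaminated) = 0.01242/0.058492 ≈ 0.2123
P(Supplier S1 | contaminated) = 0.01848/0.058492 ≈ 0.3159
P(Supplier S6 | contaminated) = 0.00132/0.058492 ≈ 0.0226
P(Supplier S5 | contaminated) = 0.021392/0.058492 ≈ 0.3657
P(Supplier S2 | contaminated) = 0.00392/0.058492 ≈ 0.0670
P(Supplier S4 | contaminated) = 0.00096/0.058492 ≈ 0.0164
(Check: 0.2123+0.3159+0.0226+0.3657+0.0670+0.0164 = 0.9999.)

Supplier S3 0.2123, Supplier S1 0.3159, Supplier S6 0.0226, Supplier S5 0.3657, Supplier S2 0.0670, Supplier S4 0.0164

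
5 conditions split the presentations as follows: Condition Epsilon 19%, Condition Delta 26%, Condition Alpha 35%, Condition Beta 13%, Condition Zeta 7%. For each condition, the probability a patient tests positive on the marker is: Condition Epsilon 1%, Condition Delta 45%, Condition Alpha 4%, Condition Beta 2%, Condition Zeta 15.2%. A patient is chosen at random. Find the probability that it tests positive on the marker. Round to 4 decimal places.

0.1461

Compute prior × likelihood for every hypothesis:
  Condition Epsilon: 0.19 × 0.01 = 0.0019
  Condition Delta: 0.26 × 0.45 = 0.117
  Condition Alpha: 0.35 × 0.04 = 0.014
  Condition Beta: 0.13 × 0.02 = 0.0026
  Condition Zeta: 0.07 × 0.152 = 0.01064
P(marker-positive) = 0.0019 + 0.117 + 0.014 + 0.0026 + 0.01064 = 0.14614 → 0.1461.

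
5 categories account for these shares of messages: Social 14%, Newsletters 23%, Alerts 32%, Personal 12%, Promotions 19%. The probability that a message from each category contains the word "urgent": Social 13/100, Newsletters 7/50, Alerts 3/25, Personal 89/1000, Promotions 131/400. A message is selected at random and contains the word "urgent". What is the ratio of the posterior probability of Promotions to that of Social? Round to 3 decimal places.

3.419

Unnormalized posteriors (prior × likelihood):
  Social: 0.14 × 0.13 = 0.0182
  Newsletters: 0.23 × 0.14 = 0.0322
  Alerts: 0.32 × 0.12 = 0.0384
  Personal: 0.12 × 0.089 = 0.01068
  Promotions: 0.19 × 0.3275 = 0.062225
Normalizing constant = 0.161705.
The ratio is 0.062225 / 0.0182 (the normalizer cancels) = 3.419.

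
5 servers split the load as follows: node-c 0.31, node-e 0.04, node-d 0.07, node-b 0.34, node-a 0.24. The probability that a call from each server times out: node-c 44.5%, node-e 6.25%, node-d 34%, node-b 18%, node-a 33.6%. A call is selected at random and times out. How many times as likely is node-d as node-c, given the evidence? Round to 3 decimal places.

By Bayes' rule, posterior ∝ prior × likelihood:
  node-c: 0.31 × 0.445 = 0.13795
  node-e: 0.04 × 0.0625 = 0.0025
  node-d: 0.07 × 0.34 = 0.0238
  node-b: 0.34 × 0.18 = 0.0612
  node-a: 0.24 × 0.336 = 0.08064
Normalizing constant = 0.30609.
The ratio is 0.0238 / 0.13795 (the normalizer cancels) = 0.173.

0.173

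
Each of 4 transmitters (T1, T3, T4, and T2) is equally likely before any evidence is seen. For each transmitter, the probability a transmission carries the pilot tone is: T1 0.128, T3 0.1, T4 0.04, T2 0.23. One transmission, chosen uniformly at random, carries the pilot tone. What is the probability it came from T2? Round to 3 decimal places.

0.462

Since the prior is uniform, the posterior is proportional to the likelihood:
  T1: 0.128
  T3: 0.1
  T4: 0.04
  T2: 0.23
Normalizing constant = 0.498.
P(T2 | evidence) = 0.23 / 0.498 ≈ 0.462.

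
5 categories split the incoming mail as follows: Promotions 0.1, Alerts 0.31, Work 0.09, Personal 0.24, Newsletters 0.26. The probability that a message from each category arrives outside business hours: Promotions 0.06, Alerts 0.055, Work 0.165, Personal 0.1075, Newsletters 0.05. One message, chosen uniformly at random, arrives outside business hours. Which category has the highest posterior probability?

Personal

Prior × likelihood for each hypothesis:
  Promotions: 0.1 × 0.06 = 0.006
  Alerts: 0.31 × 0.055 = 0.01705
  Work: 0.09 × 0.165 = 0.01485
  Personal: 0.24 × 0.1075 = 0.0258
  Newsletters: 0.26 × 0.05 = 0.013
Normalizing constant = 0.0767.
Largest term belongs to Personal, so Personal is most probable.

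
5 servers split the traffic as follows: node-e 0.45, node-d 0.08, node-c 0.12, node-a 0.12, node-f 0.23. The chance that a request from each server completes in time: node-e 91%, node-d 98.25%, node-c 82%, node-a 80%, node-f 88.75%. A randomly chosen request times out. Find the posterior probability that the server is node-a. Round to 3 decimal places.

Taking complements, P(timeout | each) = node-e 0.09, node-d 0.0175, node-c 0.18, node-a 0.2, node-f 0.1125.
Unnormalized posteriors (prior × likelihood):
  node-e: 0.45 × 0.09 = 0.0405
  node-d: 0.08 × 0.0175 = 0.0014
  node-c: 0.12 × 0.18 = 0.0216
  node-a: 0.12 × 0.2 = 0.024
  node-f: 0.23 × 0.1125 = 0.025875
Total = 0.113375.
P(node-a | evidence) = 0.024 / 0.113375 ≈ 0.212.

0.212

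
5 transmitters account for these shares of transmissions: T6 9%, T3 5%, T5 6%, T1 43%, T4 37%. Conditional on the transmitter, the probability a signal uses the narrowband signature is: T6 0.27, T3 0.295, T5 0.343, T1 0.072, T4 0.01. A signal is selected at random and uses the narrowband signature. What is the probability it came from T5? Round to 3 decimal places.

0.218

Unnormalized posteriors (prior × likelihood):
  T6: 0.09 × 0.27 = 0.0243
  T3: 0.05 × 0.295 = 0.01475
  T5: 0.06 × 0.343 = 0.02058
  T1: 0.43 × 0.072 = 0.03096
  T4: 0.37 × 0.01 = 0.0037
Sum = 0.09429.
P(T5 | evidence) = 0.02058 / 0.09429 ≈ 0.218.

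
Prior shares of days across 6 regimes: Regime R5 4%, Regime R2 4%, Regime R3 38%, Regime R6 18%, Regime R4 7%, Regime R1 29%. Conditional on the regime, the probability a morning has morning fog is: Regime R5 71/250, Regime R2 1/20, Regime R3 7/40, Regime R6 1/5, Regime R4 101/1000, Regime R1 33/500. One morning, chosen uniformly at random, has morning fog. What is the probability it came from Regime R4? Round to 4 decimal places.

Unnormalized posteriors (prior × likelihood):
  Regime R5: 0.04 × 0.284 = 0.01136
  Regime R2: 0.04 × 0.05 = 0.002
  Regime R3: 0.38 × 0.175 = 0.0665
  Regime R6: 0.18 × 0.2 = 0.036
  Regime R4: 0.07 × 0.101 = 0.00707
  Regime R1: 0.29 × 0.066 = 0.01914
Normalizing constant = 0.14207.
P(Regime R4 | evidence) = 0.00707 / 0.14207 ≈ 0.0498.

0.0498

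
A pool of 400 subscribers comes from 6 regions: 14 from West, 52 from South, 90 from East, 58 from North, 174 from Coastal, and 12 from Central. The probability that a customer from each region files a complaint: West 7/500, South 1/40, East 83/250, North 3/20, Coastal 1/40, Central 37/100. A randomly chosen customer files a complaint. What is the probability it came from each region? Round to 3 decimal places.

West 0.004, South 0.027, East 0.611, North 0.178, Coastal 0.089, Central 0.091

Compute prior × likelihood for every hypothesis:
  West: 0.035 × 0.014 = 0.00049
  South: 0.13 × 0.025 = 0.00325
  East: 0.225 × 0.332 = 0.0747
  North: 0.145 × 0.15 = 0.02175
  Coastal: 0.435 × 0.025 = 0.010875
  Central: 0.03 × 0.37 = 0.0111
Normalizing constant = 0.122165.
P(West | complaint) = 0.00049/0.122165 ≈ 0.004
P(South | complaint) = 0.00325/0.122165 ≈ 0.027
P(East | complaint) = 0.0747/0.122165 ≈ 0.611
P(North | complaint) = 0.02175/0.122165 ≈ 0.178
P(Coastal | complaint) = 0.010875/0.122165 ≈ 0.089
P(Central | complaint) = 0.0111/0.122165 ≈ 0.091
(Check: 0.004+0.027+0.611+0.178+0.089+0.091 = 1.000.)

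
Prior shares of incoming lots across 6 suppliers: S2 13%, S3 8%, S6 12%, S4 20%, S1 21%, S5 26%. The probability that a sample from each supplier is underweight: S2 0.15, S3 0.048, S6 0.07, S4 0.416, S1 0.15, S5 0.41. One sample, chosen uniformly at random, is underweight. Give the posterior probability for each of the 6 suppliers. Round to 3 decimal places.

S2 0.077, S3 0.015, S6 0.033, S4 0.329, S1 0.124, S5 0.421

Prior × likelihood for each hypothesis:
  S2: 0.13 × 0.15 = 0.0195
  S3: 0.08 × 0.048 = 0.00384
  S6: 0.12 × 0.07 = 0.0084
  S4: 0.2 × 0.416 = 0.0832
  S1: 0.21 × 0.15 = 0.0315
  S5: 0.26 × 0.41 = 0.1066
Sum = 0.25304.
P(S2 | underweight) = 0.0195/0.25304 ≈ 0.077
P(S3 | underweight) = 0.00384/0.25304 ≈ 0.015
P(S6 | underweight) = 0.0084/0.25304 ≈ 0.033
P(S4 | underweight) = 0.0832/0.25304 ≈ 0.329
P(S1 | underweight) = 0.0315/0.25304 ≈ 0.124
P(S5 | underweight) = 0.1066/0.25304 ≈ 0.421
(Check: 0.077+0.015+0.033+0.329+0.124+0.421 = 0.999.)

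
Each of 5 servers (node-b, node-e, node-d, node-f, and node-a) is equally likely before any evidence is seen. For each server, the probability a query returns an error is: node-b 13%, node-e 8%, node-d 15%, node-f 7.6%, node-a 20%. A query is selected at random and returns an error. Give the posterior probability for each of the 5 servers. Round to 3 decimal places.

node-b 0.204, node-e 0.126, node-d 0.236, node-f 0.119, node-a 0.314

With a uniform prior (1/5 each), posterior ∝ likelihood:
  node-b: 0.13
  node-e: 0.08
  node-d: 0.15
  node-f: 0.076
  node-a: 0.2
Normalizing constant = 0.636.
P(node-b | error) = 0.13/0.636 ≈ 0.204
P(node-e | error) = 0.08/0.636 ≈ 0.126
P(node-d | error) = 0.15/0.636 ≈ 0.236
P(node-f | error) = 0.076/0.636 ≈ 0.119
P(node-a | error) = 0.2/0.636 ≈ 0.314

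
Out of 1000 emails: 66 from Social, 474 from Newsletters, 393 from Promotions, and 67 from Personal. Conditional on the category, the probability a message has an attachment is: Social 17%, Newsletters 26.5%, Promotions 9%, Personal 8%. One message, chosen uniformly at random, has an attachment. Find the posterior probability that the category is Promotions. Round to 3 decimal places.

0.199

Unnormalized posteriors (prior × likelihood):
  Social: 0.066 × 0.17 = 0.01122
  Newsletters: 0.474 × 0.265 = 0.12561
  Promotions: 0.393 × 0.09 = 0.03537
  Personal: 0.067 × 0.08 = 0.00536
Sum = 0.17756.
P(Promotions | evidence) = 0.03537 / 0.17756 ≈ 0.199.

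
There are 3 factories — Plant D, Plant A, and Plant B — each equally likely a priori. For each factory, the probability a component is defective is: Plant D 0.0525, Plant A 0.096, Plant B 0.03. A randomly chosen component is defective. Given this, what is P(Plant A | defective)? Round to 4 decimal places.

Since the prior is uniform, the posterior is proportional to the likelihood:
  Plant D: 0.0525
  Plant A: 0.096
  Plant B: 0.03
Normalizing constant = 0.1785.
P(Plant A | evidence) = 0.096 / 0.1785 ≈ 0.5378.

0.5378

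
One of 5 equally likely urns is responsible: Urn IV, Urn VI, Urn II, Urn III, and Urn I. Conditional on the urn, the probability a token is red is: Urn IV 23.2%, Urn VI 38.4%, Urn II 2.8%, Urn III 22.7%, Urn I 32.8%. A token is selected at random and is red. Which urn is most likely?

Since the prior is uniform, the posterior is proportional to the likelihood:
  Urn IV: 0.232
  Urn VI: 0.384
  Urn II: 0.028
  Urn III: 0.227
  Urn I: 0.328
Sum = 1.199.
Largest term belongs to Urn VI, so Urn VI is most probable.

Urn VI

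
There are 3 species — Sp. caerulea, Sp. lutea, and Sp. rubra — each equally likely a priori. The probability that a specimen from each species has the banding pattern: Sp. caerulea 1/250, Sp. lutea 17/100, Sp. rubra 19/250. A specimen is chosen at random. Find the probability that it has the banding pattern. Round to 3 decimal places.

0.083

Since the prior is uniform, the posterior is proportional to the likelihood:
  Sp. caerulea: 0.004
  Sp. lutea: 0.17
  Sp. rubra: 0.076
P(banded) = (1/3) × (0.004 + 0.17 + 0.076) = 0.25/3 ≈ 0.083.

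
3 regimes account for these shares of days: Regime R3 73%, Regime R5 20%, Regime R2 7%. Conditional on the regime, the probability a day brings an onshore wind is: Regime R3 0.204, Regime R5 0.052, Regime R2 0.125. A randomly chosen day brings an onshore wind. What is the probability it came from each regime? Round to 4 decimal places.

Regime R3 0.8861, Regime R5 0.0619, Regime R2 0.0521

By Bayes' rule, posterior ∝ prior × likelihood:
  Regime R3: 0.73 × 0.204 = 0.14892
  Regime R5: 0.2 × 0.052 = 0.0104
  Regime R2: 0.07 × 0.125 = 0.00875
Sum = 0.16807.
P(Regime R3 | onshore) = 0.14892/0.16807 ≈ 0.8861
P(Regime R5 | onshore) = 0.0104/0.16807 ≈ 0.0619
P(Regime R2 | onshore) = 0.00875/0.16807 ≈ 0.0521
(Check: 0.8861+0.0619+0.0521 = 1.0001.)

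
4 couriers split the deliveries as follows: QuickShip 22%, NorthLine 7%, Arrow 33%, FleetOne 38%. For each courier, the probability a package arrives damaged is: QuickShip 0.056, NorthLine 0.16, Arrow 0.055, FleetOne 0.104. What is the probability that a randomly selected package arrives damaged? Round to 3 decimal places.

0.081

Unnormalized posteriors (prior × likelihood):
  QuickShip: 0.22 × 0.056 = 0.01232
  NorthLine: 0.07 × 0.16 = 0.0112
  Arrow: 0.33 × 0.055 = 0.01815
  FleetOne: 0.38 × 0.104 = 0.03952
P(damaged) = 0.01232 + 0.0112 + 0.01815 + 0.03952 = 0.08119 → 0.081.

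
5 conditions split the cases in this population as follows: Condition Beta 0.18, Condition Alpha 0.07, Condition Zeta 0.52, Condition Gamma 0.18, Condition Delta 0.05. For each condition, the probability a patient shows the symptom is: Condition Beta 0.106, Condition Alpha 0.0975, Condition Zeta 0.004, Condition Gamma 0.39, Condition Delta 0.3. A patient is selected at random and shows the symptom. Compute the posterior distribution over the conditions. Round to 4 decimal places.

Condition Beta 0.1686, Condition Alpha 0.0603, Condition Zeta 0.0184, Condition Gamma 0.6202, Condition Delta 0.1325

By Bayes' rule, posterior ∝ prior × likelihood:
  Condition Beta: 0.18 × 0.106 = 0.01908
  Condition Alpha: 0.07 × 0.0975 = 0.006825
  Condition Zeta: 0.52 × 0.004 = 0.00208
  Condition Gamma: 0.18 × 0.39 = 0.0702
  Condition Delta: 0.05 × 0.3 = 0.015
Normalizing constant = 0.113185.
P(Condition Beta | symptomatic) = 0.01908/0.113185 ≈ 0.1686
P(Condition Alpha | symptomatic) = 0.006825/0.113185 ≈ 0.0603
P(Condition Zeta | symptomatic) = 0.00208/0.113185 ≈ 0.0184
P(Condition Gamma | symptomatic) = 0.0702/0.113185 ≈ 0.6202
P(Condition Delta | symptomatic) = 0.015/0.113185 ≈ 0.1325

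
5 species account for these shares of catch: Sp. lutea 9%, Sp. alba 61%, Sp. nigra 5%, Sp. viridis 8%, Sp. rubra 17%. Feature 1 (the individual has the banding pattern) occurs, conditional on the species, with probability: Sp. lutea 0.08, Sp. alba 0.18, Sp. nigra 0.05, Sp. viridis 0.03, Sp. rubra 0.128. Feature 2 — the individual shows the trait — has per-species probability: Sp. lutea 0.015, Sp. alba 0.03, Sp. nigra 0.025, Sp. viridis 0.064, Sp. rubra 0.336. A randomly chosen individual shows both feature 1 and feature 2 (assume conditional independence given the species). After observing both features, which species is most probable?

Sp. rubra

Prior × likelihood for each hypothesis:
  Sp. lutea: 0.09 × 0.08 × 0.015 = 0.000108
  Sp. alba: 0.61 × 0.18 × 0.03 = 0.003294
  Sp. nigra: 0.05 × 0.05 × 0.025 = 0.0000625
  Sp. viridis: 0.08 × 0.03 × 0.064 = 0.0001536
  Sp. rubra: 0.17 × 0.128 × 0.336 = 0.00731136
Total = 0.01092946.
Largest term belongs to Sp. rubra, so Sp. rubra is most probable.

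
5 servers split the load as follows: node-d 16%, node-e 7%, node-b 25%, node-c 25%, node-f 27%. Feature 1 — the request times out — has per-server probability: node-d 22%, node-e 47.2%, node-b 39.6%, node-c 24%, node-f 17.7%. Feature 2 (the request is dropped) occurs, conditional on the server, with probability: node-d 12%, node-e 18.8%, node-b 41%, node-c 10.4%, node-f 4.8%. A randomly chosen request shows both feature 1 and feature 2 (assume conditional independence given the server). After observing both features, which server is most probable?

By Bayes' rule, posterior ∝ prior × likelihood:
  node-d: 0.16 × 0.22 × 0.12 = 0.004224
  node-e: 0.07 × 0.472 × 0.188 = 0.00621152
  node-b: 0.25 × 0.396 × 0.41 = 0.04059
  node-c: 0.25 × 0.24 × 0.104 = 0.00624
  node-f: 0.27 × 0.177 × 0.048 = 0.00229392
Total = 0.05955944.
Largest term belongs to node-b, so node-b is most probable.

node-b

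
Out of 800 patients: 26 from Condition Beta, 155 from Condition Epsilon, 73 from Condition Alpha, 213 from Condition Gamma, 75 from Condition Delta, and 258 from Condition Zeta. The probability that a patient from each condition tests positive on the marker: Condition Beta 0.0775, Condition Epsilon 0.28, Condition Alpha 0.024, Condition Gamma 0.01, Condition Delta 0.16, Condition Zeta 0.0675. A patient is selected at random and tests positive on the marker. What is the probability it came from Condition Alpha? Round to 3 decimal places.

0.022

Compute prior × likelihood for every hypothesis:
  Condition Beta: 0.0325 × 0.0775 = 0.00251875
  Condition Epsilon: 0.19375 × 0.28 = 0.05425
  Condition Alpha: 0.09125 × 0.024 = 0.00219
  Condition Gamma: 0.26625 × 0.01 = 0.0026625
  Condition Delta: 0.09375 × 0.16 = 0.015
  Condition Zeta: 0.3225 × 0.0675 = 0.02176875
Normalizing constant = 0.09839.
P(Condition Alpha | evidence) = 0.00219 / 0.09839 ≈ 0.022.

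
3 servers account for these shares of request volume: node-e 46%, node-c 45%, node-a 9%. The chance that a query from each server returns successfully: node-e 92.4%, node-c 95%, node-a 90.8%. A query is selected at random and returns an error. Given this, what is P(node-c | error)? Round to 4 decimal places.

Taking complements, P(error | each) = node-e 0.076, node-c 0.05, node-a 0.092.
Unnormalized posteriors (prior × likelihood):
  node-e: 0.46 × 0.076 = 0.03496
  node-c: 0.45 × 0.05 = 0.0225
  node-a: 0.09 × 0.092 = 0.00828
Sum = 0.06574.
P(node-c | evidence) = 0.0225 / 0.06574 ≈ 0.3423.

0.3423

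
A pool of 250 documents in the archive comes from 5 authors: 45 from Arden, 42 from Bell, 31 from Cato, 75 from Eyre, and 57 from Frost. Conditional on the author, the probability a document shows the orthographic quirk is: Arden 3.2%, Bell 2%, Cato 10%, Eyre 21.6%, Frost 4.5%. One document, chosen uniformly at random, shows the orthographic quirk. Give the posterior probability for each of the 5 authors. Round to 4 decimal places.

Arden 0.0596, Bell 0.0348, Cato 0.1284, Eyre 0.6709, Frost 0.1062

Prior × likelihood for each hypothesis:
  Arden: 0.18 × 0.032 = 0.00576
  Bell: 0.168 × 0.02 = 0.00336
  Cato: 0.124 × 0.1 = 0.0124
  Eyre: 0.3 × 0.216 = 0.0648
  Frost: 0.228 × 0.045 = 0.01026
Sum = 0.09658.
P(Arden | quirk) = 0.00576/0.09658 ≈ 0.0596
P(Bell | quirk) = 0.00336/0.09658 ≈ 0.0348
P(Cato | quirk) = 0.0124/0.09658 ≈ 0.1284
P(Eyre | quirk) = 0.0648/0.09658 ≈ 0.6709
P(Frost | quirk) = 0.01026/0.09658 ≈ 0.1062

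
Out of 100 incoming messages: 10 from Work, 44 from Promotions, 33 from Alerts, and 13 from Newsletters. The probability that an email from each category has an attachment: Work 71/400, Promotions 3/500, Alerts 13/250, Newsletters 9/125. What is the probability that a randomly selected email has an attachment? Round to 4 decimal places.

0.0469

Compute prior × likelihood for every hypothesis:
  Work: 0.1 × 0.1775 = 0.01775
  Promotions: 0.44 × 0.006 = 0.00264
  Alerts: 0.33 × 0.052 = 0.01716
  Newsletters: 0.13 × 0.072 = 0.00936
P(attachment) = 0.01775 + 0.00264 + 0.01716 + 0.00936 = 0.04691 → 0.0469.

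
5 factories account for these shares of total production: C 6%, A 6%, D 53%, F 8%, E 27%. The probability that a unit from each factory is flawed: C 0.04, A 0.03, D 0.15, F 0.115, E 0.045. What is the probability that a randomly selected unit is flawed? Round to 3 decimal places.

0.105

By Bayes' rule, posterior ∝ prior × likelihood:
  C: 0.06 × 0.04 = 0.0024
  A: 0.06 × 0.03 = 0.0018
  D: 0.53 × 0.15 = 0.0795
  F: 0.08 × 0.115 = 0.0092
  E: 0.27 × 0.045 = 0.01215
P(flawed) = 0.0024 + 0.0018 + 0.0795 + 0.0092 + 0.01215 = 0.10505 → 0.105.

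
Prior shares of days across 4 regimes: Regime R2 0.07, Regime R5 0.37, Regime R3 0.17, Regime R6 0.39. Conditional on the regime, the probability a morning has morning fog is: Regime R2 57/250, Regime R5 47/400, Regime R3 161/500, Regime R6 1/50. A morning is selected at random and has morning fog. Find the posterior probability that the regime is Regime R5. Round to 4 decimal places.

Unnormalized posteriors (prior × likelihood):
  Regime R2: 0.07 × 0.228 = 0.01596
  Regime R5: 0.37 × 0.1175 = 0.043475
  Regime R3: 0.17 × 0.322 = 0.05474
  Regime R6: 0.39 × 0.02 = 0.0078
Sum = 0.121975.
P(Regime R5 | evidence) = 0.043475 / 0.121975 ≈ 0.3564.

0.3564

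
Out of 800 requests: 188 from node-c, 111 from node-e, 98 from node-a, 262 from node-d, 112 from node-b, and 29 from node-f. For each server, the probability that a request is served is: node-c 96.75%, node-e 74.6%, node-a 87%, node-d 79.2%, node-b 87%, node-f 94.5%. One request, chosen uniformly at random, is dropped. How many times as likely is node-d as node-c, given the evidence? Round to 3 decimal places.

8.919

Taking complements, P(dropped | each) = node-c 0.0325, node-e 0.254, node-a 0.13, node-d 0.208, node-b 0.13, node-f 0.055.
Unnormalized posteriors (prior × likelihood):
  node-c: 0.235 × 0.0325 = 0.0076375
  node-e: 0.13875 × 0.254 = 0.0352425
  node-a: 0.1225 × 0.13 = 0.015925
  node-d: 0.3275 × 0.208 = 0.06812
  node-b: 0.14 × 0.13 = 0.0182
  node-f: 0.03625 × 0.055 = 0.00199375
Total = 0.14711875.
The ratio is 0.06812 / 0.0076375 (the normalizer cancels) = 8.919.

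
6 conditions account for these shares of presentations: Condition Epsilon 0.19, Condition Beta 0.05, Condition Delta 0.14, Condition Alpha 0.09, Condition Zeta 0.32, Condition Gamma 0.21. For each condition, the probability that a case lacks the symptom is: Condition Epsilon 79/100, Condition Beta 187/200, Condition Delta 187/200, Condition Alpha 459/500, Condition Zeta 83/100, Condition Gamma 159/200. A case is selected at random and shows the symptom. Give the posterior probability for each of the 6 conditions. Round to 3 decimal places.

Taking complements, P(symptomatic | each) = Condition Epsilon 0.21, Condition Beta 0.065, Condition Delta 0.065, Condition Alpha 0.082, Condition Zeta 0.17, Condition Gamma 0.205.
Compute prior × likelihood for every hypothesis:
  Condition Epsilon: 0.19 × 0.21 = 0.0399
  Condition Beta: 0.05 × 0.065 = 0.00325
  Condition Delta: 0.14 × 0.065 = 0.0091
  Condition Alpha: 0.09 × 0.082 = 0.00738
  Condition Zeta: 0.32 × 0.17 = 0.0544
  Condition Gamma: 0.21 × 0.205 = 0.04305
Normalizing constant = 0.15708.
P(Condition Epsilon | symptomatic) = 0.0399/0.15708 ≈ 0.254
P(Condition Beta | symptomatic) = 0.00325/0.15708 ≈ 0.021
P(Condition Delta | symptomatic) = 0.0091/0.15708 ≈ 0.058
P(Condition Alpha | symptomatic) = 0.00738/0.15708 ≈ 0.047
P(Condition Zeta | symptomatic) = 0.0544/0.15708 ≈ 0.346
P(Condition Gamma | symptomatic) = 0.04305/0.15708 ≈ 0.274

Condition Epsilon 0.254, Condition Beta 0.021, Condition Delta 0.058, Condition Alpha 0.047, Condition Zeta 0.346, Condition Gamma 0.274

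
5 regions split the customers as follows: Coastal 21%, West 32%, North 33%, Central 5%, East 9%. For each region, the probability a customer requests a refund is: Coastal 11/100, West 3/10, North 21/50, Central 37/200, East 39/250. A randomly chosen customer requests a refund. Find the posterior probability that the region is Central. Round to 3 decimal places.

Compute prior × likelihood for every hypothesis:
  Coastal: 0.21 × 0.11 = 0.0231
  West: 0.32 × 0.3 = 0.096
  North: 0.33 × 0.42 = 0.1386
  Central: 0.05 × 0.185 = 0.00925
  East: 0.09 × 0.156 = 0.01404
Total = 0.28099.
P(Central | evidence) = 0.00925 / 0.28099 ≈ 0.033.

0.033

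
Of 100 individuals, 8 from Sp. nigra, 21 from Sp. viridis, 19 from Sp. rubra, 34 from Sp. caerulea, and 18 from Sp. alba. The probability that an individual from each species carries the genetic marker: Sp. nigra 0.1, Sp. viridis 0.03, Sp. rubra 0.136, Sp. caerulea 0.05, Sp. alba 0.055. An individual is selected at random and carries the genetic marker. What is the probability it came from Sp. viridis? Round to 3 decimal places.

Compute prior × likelihood for every hypothesis:
  Sp. nigra: 0.08 × 0.1 = 0.008
  Sp. viridis: 0.21 × 0.03 = 0.0063
  Sp. rubra: 0.19 × 0.136 = 0.02584
  Sp. caerulea: 0.34 × 0.05 = 0.017
  Sp. alba: 0.18 × 0.055 = 0.0099
Normalizing constant = 0.06704.
P(Sp. viridis | evidence) = 0.0063 / 0.06704 ≈ 0.094.

0.094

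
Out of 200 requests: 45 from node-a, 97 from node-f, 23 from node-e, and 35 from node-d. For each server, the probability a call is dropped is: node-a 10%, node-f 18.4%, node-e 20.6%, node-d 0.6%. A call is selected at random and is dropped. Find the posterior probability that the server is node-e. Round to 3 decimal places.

Compute prior × likelihood for every hypothesis:
  node-a: 0.225 × 0.1 = 0.0225
  node-f: 0.485 × 0.184 = 0.08924
  node-e: 0.115 × 0.206 = 0.02369
  node-d: 0.175 × 0.006 = 0.00105
Normalizing constant = 0.13648.
P(node-e | evidence) = 0.02369 / 0.13648 ≈ 0.174.

0.174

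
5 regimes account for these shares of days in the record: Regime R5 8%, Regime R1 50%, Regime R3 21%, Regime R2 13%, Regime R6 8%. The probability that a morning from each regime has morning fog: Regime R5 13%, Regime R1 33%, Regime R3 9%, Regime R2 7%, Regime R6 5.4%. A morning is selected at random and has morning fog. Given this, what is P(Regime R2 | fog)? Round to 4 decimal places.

Compute prior × likelihood for every hypothesis:
  Regime R5: 0.08 × 0.13 = 0.0104
  Regime R1: 0.5 × 0.33 = 0.165
  Regime R3: 0.21 × 0.09 = 0.0189
  Regime R2: 0.13 × 0.07 = 0.0091
  Regime R6: 0.08 × 0.054 = 0.00432
Total = 0.20772.
P(Regime R2 | evidence) = 0.0091 / 0.20772 ≈ 0.0438.

0.0438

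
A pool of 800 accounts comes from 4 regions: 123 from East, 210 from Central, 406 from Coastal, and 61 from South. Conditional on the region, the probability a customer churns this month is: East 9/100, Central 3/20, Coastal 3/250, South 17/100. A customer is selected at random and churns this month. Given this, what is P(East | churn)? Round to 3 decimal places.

0.191

Compute prior × likelihood for every hypothesis:
  East: 0.15375 × 0.09 = 0.0138375
  Central: 0.2625 × 0.15 = 0.039375
  Coastal: 0.5075 × 0.012 = 0.00609
  South: 0.07625 × 0.17 = 0.0129625
Total = 0.072265.
P(East | evidence) = 0.0138375 / 0.072265 ≈ 0.191.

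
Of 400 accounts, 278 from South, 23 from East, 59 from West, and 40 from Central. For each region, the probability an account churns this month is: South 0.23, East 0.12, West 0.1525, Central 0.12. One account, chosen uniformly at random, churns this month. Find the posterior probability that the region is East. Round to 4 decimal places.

Prior × likelihood for each hypothesis:
  South: 0.695 × 0.23 = 0.15985
  East: 0.0575 × 0.12 = 0.0069
  West: 0.1475 × 0.1525 = 0.02249375
  Central: 0.1 × 0.12 = 0.012
Total = 0.20124375.
P(East | evidence) = 0.0069 / 0.20124375 ≈ 0.0343.

0.0343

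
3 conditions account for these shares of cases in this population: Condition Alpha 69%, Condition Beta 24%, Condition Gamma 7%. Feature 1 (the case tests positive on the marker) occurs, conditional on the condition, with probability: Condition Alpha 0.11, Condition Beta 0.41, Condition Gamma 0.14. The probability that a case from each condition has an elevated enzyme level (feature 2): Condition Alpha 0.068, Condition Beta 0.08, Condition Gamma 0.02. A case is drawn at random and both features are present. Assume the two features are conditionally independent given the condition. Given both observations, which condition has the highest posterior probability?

Prior × likelihood for each hypothesis:
  Condition Alpha: 0.69 × 0.11 × 0.068 = 0.0051612
  Condition Beta: 0.24 × 0.41 × 0.08 = 0.007872
  Condition Gamma: 0.07 × 0.14 × 0.02 = 0.000196
Total = 0.0132292.
Largest term belongs to Condition Beta, so Condition Beta is most probable.

Condition Beta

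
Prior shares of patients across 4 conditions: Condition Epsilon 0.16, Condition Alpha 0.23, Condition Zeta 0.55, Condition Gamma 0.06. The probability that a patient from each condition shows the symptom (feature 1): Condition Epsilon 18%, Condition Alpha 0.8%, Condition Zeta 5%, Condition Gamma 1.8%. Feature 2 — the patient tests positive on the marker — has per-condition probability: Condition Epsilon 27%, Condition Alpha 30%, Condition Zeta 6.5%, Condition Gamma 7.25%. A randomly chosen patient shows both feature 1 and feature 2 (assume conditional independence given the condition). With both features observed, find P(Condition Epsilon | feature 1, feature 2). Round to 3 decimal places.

0.763

By Bayes' rule, posterior ∝ prior × likelihood:
  Condition Epsilon: 0.16 × 0.18 × 0.27 = 0.007776
  Condition Alpha: 0.23 × 0.008 × 0.3 = 0.000552
  Condition Zeta: 0.55 × 0.05 × 0.065 = 0.0017875
  Condition Gamma: 0.06 × 0.018 × 0.0725 = 0.0000783
Normalizing constant = 0.0101938.
P(Condition Epsilon | evidence) = 0.007776 / 0.0101938 ≈ 0.763.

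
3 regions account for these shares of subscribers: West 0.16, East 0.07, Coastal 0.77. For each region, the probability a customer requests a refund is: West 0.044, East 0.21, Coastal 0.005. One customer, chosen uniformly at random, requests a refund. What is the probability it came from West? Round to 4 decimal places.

Unnormalized posteriors (prior × likelihood):
  West: 0.16 × 0.044 = 0.00704
  East: 0.07 × 0.21 = 0.0147
  Coastal: 0.77 × 0.005 = 0.00385
Sum = 0.02559.
P(West | evidence) = 0.00704 / 0.02559 ≈ 0.2751.

0.2751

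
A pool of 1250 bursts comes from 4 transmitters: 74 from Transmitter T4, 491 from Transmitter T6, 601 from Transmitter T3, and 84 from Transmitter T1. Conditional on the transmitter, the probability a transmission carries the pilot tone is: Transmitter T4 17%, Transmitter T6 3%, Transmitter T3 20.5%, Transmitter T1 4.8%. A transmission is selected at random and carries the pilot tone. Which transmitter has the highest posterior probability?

Compute prior × likelihood for every hypothesis:
  Transmitter T4: 0.0592 × 0.17 = 0.010064
  Transmitter T6: 0.3928 × 0.03 = 0.011784
  Transmitter T3: 0.4808 × 0.205 = 0.098564
  Transmitter T1: 0.0672 × 0.048 = 0.0032256
Sum = 0.1236376.
Largest term belongs to Transmitter T3, so Transmitter T3 is most probable.

Transmitter T3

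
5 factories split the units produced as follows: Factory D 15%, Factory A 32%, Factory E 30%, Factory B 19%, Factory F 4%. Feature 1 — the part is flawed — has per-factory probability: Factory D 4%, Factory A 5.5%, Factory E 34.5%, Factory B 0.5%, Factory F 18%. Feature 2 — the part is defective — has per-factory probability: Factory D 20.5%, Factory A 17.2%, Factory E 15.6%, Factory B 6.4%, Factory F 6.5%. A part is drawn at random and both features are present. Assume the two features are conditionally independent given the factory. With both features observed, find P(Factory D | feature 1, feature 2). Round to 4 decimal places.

Unnormalized posteriors (prior × likelihood):
  Factory D: 0.15 × 0.04 × 0.205 = 0.00123
  Factory A: 0.32 × 0.055 × 0.172 = 0.0030272
  Factory E: 0.3 × 0.345 × 0.156 = 0.016146
  Factory B: 0.19 × 0.005 × 0.064 = 0.0000608
  Factory F: 0.04 × 0.18 × 0.065 = 0.000468
Sum = 0.020932.
P(Factory D | evidence) = 0.00123 / 0.020932 ≈ 0.0588.

0.0588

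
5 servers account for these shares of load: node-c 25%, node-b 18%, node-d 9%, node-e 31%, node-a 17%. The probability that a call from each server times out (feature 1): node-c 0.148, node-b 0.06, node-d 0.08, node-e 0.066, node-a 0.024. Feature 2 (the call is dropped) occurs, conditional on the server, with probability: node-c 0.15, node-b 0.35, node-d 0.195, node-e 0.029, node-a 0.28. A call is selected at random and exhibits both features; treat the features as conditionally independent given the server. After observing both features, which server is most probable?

node-c

Prior × likelihood for each hypothesis:
  node-c: 0.25 × 0.148 × 0.15 = 0.00555
  node-b: 0.18 × 0.06 × 0.35 = 0.00378
  node-d: 0.09 × 0.08 × 0.195 = 0.001404
  node-e: 0.31 × 0.066 × 0.029 = 0.00059334
  node-a: 0.17 × 0.024 × 0.28 = 0.0011424
Normalizing constant = 0.01246974.
Largest term belongs to node-c, so node-c is most probable.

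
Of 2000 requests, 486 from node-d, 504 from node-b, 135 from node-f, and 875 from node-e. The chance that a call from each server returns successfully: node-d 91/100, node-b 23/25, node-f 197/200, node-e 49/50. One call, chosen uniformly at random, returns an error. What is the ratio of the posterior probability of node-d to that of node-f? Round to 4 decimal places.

21.6000

Taking complements, P(error | each) = node-d 0.09, node-b 0.08, node-f 0.015, node-e 0.02.
Unnormalized posteriors (prior × likelihood):
  node-d: 0.243 × 0.09 = 0.02187
  node-b: 0.252 × 0.08 = 0.02016
  node-f: 0.0675 × 0.015 = 0.0010125
  node-e: 0.4375 × 0.02 = 0.00875
Sum = 0.0517925.
The ratio is 0.02187 / 0.0010125 (the normalizer cancels) = 21.6000.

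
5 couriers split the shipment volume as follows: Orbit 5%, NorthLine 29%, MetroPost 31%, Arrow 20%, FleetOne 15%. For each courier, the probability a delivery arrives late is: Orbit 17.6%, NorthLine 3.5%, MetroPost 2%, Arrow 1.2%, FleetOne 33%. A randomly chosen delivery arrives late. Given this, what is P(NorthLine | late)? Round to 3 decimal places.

0.132

By Bayes' rule, posterior ∝ prior × likelihood:
  Orbit: 0.05 × 0.176 = 0.0088
  NorthLine: 0.29 × 0.035 = 0.01015
  MetroPost: 0.31 × 0.02 = 0.0062
  Arrow: 0.2 × 0.012 = 0.0024
  FleetOne: 0.15 × 0.33 = 0.0495
Normalizing constant = 0.07705.
P(NorthLine | evidence) = 0.01015 / 0.07705 ≈ 0.132.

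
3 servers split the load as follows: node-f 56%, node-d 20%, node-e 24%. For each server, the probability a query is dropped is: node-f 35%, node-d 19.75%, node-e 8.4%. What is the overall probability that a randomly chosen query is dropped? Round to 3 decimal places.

0.256

Prior × likelihood for each hypothesis:
  node-f: 0.56 × 0.35 = 0.196
  node-d: 0.2 × 0.1975 = 0.0395
  node-e: 0.24 × 0.084 = 0.02016
P(dropped) = 0.196 + 0.0395 + 0.02016 = 0.25566 → 0.256.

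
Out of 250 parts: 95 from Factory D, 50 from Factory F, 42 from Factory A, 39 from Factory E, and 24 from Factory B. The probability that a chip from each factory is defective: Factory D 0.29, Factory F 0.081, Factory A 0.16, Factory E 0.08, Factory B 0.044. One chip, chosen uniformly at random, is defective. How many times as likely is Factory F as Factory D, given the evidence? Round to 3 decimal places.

0.147

By Bayes' rule, posterior ∝ prior × likelihood:
  Factory D: 0.38 × 0.29 = 0.1102
  Factory F: 0.2 × 0.081 = 0.0162
  Factory A: 0.168 × 0.16 = 0.02688
  Factory E: 0.156 × 0.08 = 0.01248
  Factory B: 0.096 × 0.044 = 0.004224
Normalizing constant = 0.169984.
The ratio is 0.0162 / 0.1102 (the normalizer cancels) = 0.147.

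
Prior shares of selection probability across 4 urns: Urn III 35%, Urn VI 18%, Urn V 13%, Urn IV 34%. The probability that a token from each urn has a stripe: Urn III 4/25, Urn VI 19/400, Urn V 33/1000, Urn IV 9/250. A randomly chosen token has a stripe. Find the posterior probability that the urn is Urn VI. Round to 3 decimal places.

Unnormalized posteriors (prior × likelihood):
  Urn III: 0.35 × 0.16 = 0.056
  Urn VI: 0.18 × 0.0475 = 0.00855
  Urn V: 0.13 × 0.033 = 0.00429
  Urn IV: 0.34 × 0.036 = 0.01224
Total = 0.08108.
P(Urn VI | evidence) = 0.00855 / 0.08108 ≈ 0.105.

0.105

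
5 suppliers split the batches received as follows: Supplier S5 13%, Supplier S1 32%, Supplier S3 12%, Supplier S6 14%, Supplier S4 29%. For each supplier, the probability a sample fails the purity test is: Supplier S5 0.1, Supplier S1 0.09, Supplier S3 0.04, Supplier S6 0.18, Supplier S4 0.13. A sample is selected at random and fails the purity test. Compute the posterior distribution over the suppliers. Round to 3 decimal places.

By Bayes' rule, posterior ∝ prior × likelihood:
  Supplier S5: 0.13 × 0.1 = 0.013
  Supplier S1: 0.32 × 0.09 = 0.0288
  Supplier S3: 0.12 × 0.04 = 0.0048
  Supplier S6: 0.14 × 0.18 = 0.0252
  Supplier S4: 0.29 × 0.13 = 0.0377
Sum = 0.1095.
P(Supplier S5 | off-spec) = 0.013/0.1095 ≈ 0.119
P(Supplier S1 | off-spec) = 0.0288/0.1095 ≈ 0.263
P(Supplier S3 | off-spec) = 0.0048/0.1095 ≈ 0.044
P(Supplier S6 | off-spec) = 0.0252/0.1095 ≈ 0.230
P(Supplier S4 | off-spec) = 0.0377/0.1095 ≈ 0.344
(Check: 0.119+0.263+0.044+0.230+0.344 = 1.000.)

Supplier S5 0.119, Supplier S1 0.263, Supplier S3 0.044, Supplier S6 0.230, Supplier S4 0.344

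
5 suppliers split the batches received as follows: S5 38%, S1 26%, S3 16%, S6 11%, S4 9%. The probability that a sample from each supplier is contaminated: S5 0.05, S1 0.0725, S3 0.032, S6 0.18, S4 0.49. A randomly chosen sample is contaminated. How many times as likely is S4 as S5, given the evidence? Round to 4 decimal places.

2.3211

Compute prior × likelihood for every hypothesis:
  S5: 0.38 × 0.05 = 0.019
  S1: 0.26 × 0.0725 = 0.01885
  S3: 0.16 × 0.032 = 0.00512
  S6: 0.11 × 0.18 = 0.0198
  S4: 0.09 × 0.49 = 0.0441
Normalizing constant = 0.10687.
The ratio is 0.0441 / 0.019 (the normalizer cancels) = 2.3211.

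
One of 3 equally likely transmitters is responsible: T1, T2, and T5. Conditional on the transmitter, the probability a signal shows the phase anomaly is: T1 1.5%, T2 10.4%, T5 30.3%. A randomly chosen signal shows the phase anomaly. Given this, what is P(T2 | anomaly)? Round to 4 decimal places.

0.2464

With a uniform prior (1/3 each), posterior ∝ likelihood:
  T1: 0.015
  T2: 0.104
  T5: 0.303
Normalizing constant = 0.422.
P(T2 | evidence) = 0.104 / 0.422 ≈ 0.2464.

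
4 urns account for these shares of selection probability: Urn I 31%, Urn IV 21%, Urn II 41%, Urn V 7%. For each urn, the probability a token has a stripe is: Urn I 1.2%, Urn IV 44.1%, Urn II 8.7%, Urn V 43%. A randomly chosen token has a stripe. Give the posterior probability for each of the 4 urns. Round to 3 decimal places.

Urn I 0.023, Urn IV 0.571, Urn II 0.220, Urn V 0.186

Unnormalized posteriors (prior × likelihood):
  Urn I: 0.31 × 0.012 = 0.00372
  Urn IV: 0.21 × 0.441 = 0.09261
  Urn II: 0.41 × 0.087 = 0.03567
  Urn V: 0.07 × 0.43 = 0.0301
Sum = 0.1621.
P(Urn I | striped) = 0.00372/0.1621 ≈ 0.023
P(Urn IV | striped) = 0.09261/0.1621 ≈ 0.571
P(Urn II | striped) = 0.03567/0.1621 ≈ 0.220
P(Urn V | striped) = 0.0301/0.1621 ≈ 0.186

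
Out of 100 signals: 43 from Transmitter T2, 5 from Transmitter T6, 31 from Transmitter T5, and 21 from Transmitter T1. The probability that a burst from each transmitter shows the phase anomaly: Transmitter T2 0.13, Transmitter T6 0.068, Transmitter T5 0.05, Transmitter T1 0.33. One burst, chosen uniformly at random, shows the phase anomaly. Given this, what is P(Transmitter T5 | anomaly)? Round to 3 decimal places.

0.108

By Bayes' rule, posterior ∝ prior × likelihood:
  Transmitter T2: 0.43 × 0.13 = 0.0559
  Transmitter T6: 0.05 × 0.068 = 0.0034
  Transmitter T5: 0.31 × 0.05 = 0.0155
  Transmitter T1: 0.21 × 0.33 = 0.0693
Sum = 0.1441.
P(Transmitter T5 | evidence) = 0.0155 / 0.1441 ≈ 0.108.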